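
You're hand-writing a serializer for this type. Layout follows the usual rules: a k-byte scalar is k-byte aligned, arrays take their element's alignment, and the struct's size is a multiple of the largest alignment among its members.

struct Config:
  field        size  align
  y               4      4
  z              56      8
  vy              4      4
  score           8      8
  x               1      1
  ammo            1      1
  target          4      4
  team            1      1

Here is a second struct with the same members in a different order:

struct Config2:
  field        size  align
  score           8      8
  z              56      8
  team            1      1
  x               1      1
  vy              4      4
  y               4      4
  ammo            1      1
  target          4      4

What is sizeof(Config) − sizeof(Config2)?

y at 0 (size 4, align 4) → ends 4
pad 4 to align 8 for z
z at 8 (size 56, align 8) → ends 64
vy at 64 (size 4, align 4) → ends 68
pad 4 to align 8 for score
score at 72 (size 8, align 8) → ends 80
x at 80 (size 1, align 1) → ends 81
ammo at 81 (size 1, align 1) → ends 82
pad 2 to align 4 for target
target at 84 (size 4, align 4) → ends 88
team at 88 (size 1, align 1) → ends 89
tail pad 7 to reach multiple of 8
total 96 bytes, alignment 8
— Config2 —
score at 0 (size 8, align 8) → ends 8
z at 8 (size 56, align 8) → ends 64
team at 64 (size 1, align 1) → ends 65
x at 65 (size 1, align 1) → ends 66
pad 2 to align 4 for vy
vy at 68 (size 4, align 4) → ends 72
y at 72 (size 4, align 4) → ends 76
ammo at 76 (size 1, align 1) → ends 77
pad 3 to align 4 for target
target at 80 (size 4, align 4) → ends 84
tail pad 4 to reach multiple of 8
total 88 bytes, alignment 8
96 − 88 = 8

8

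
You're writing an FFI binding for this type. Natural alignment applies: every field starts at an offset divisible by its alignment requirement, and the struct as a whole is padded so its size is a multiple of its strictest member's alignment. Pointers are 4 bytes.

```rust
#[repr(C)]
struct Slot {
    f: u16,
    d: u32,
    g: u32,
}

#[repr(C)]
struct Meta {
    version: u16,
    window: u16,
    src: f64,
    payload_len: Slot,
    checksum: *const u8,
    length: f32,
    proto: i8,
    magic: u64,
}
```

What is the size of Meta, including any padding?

48

Slot: @0: f [2B, align 2] → 2; +2 pad (align 4); @4: d [4B, align 4] → 8; @8: g [4B, align 4] → 12; size 12, align 4
@0: version [2B, align 2] → 2
@2: window [2B, align 2] → 4
+4 pad (align 8)
@8: src [8B, align 8] → 16
@16: payload_len [12B, align 4] → 28
@28: checksum [4B, align 4] → 32
@32: length [4B, align 4] → 36
@36: proto [1B, align 1] → 37
+3 pad (align 8)
@40: magic [8B, align 8] → 48
size 48, align 8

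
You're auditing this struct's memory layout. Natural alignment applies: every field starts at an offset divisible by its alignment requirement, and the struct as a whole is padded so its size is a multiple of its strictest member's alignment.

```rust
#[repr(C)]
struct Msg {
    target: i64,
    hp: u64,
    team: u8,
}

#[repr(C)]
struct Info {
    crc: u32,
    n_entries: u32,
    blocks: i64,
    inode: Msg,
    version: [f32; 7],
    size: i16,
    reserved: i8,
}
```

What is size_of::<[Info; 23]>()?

Msg: 0..8  target  (8B, 8-aligned); 8..16  hp  (8B, 8-aligned); 16..17  team  (1B, 1-aligned); 17..24  -- tail padding (7B); sizeof = 24, alignof = 8
0..4  crc  (4B, 4-aligned)
4..8  n_entries  (4B, 4-aligned)
8..16  blocks  (8B, 8-aligned)
16..40  inode  (24B, 8-aligned)
40..68  version  (28B, 4-aligned)
68..70  size  (2B, 2-aligned)
70..71  reserved  (1B, 1-aligned)
71..72  -- tail padding (1B)
sizeof = 72, alignof = 8
array of 23: 23 × 72 = 1656

1656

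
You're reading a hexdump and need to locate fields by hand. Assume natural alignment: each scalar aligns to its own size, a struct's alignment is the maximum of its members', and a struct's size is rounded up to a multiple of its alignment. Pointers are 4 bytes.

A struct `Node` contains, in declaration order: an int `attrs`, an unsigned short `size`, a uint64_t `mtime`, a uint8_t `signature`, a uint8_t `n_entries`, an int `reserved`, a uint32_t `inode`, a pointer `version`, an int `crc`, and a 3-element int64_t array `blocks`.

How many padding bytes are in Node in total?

@0: attrs [4B, align 4] → 4
@4: size [2B, align 2] → 6
+2 pad (align 8)
@8: mtime [8B, align 8] → 16
@16: signature [1B, align 1] → 17
@17: n_entries [1B, align 1] → 18
+2 pad (align 4)
@20: reserved [4B, align 4] → 24
@24: inode [4B, align 4] → 28
@28: version [4B, align 4] → 32
@32: crc [4B, align 4] → 36
+4 pad (align 8)
@40: blocks [24B, align 8] → 64
size 64, align 8
data bytes 56, size 64 → padding 8

8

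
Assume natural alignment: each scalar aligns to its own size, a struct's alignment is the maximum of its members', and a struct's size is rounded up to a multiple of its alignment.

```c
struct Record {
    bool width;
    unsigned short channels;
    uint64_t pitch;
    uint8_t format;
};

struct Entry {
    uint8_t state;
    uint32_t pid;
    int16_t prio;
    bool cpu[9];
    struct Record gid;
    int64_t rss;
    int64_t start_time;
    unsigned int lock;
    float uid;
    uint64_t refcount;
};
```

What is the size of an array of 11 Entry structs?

Record: width at 0 (size 1, align 1) → ends 1; pad 1 to align 2 for channels; channels at 2 (size 2, align 2) → ends 4; pad 4 to align 8 for pitch; pitch at 8 (size 8, align 8) → ends 16; format at 16 (size 1, align 1) → ends 17; tail pad 7 to reach multiple of 8; total 24 bytes, alignment 8
state at 0 (size 1, align 1) → ends 1
pad 3 to align 4 for pid
pid at 4 (size 4, align 4) → ends 8
prio at 8 (size 2, align 2) → ends 10
cpu at 10 (size 9, align 1) → ends 19
pad 5 to align 8 for gid
gid at 24 (size 24, align 8) → ends 48
rss at 48 (size 8, align 8) → ends 56
start_time at 56 (size 8, align 8) → ends 64
lock at 64 (size 4, align 4) → ends 68
uid at 68 (size 4, align 4) → ends 72
refcount at 72 (size 8, align 8) → ends 80
total 80 bytes, alignment 8
array of 11: 11 × 80 = 880

880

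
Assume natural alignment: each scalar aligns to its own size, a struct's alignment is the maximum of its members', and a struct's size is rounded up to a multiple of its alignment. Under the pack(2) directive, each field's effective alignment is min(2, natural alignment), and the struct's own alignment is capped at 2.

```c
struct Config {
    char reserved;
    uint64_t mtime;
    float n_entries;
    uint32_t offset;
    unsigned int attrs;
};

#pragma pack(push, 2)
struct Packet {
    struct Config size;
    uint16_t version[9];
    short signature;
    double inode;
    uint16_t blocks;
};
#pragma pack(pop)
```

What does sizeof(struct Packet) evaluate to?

Config: @0: reserved [1B, align 1] → 1; +7 pad (align 8); @8: mtime [8B, align 8] → 16; @16: n_entries [4B, align 4] → 20; @20: offset [4B, align 4] → 24; @24: attrs [4B, align 4] → 28; +4 tail pad (align 8); size 32, align 8
@0: size [32B, align 2] → 32
@32: version [18B, align 2] → 50
@50: signature [2B, align 2] → 52
@52: inode [8B, align 2] → 60
@60: blocks [2B, align 2] → 62
size 62, align 2

62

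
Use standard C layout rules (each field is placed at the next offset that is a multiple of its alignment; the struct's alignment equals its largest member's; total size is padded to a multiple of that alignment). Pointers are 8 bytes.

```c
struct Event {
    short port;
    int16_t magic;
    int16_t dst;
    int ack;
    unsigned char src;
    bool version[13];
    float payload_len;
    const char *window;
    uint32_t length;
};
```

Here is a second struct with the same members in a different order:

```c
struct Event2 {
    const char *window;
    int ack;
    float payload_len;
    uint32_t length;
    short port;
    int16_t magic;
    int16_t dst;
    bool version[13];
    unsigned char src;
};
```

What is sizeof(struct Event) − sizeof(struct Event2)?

8

0..2  port  (2B, 2-aligned)
2..4  magic  (2B, 2-aligned)
4..6  dst  (2B, 2-aligned)
6..8  -- padding (2B)
8..12  ack  (4B, 4-aligned)
12..13  src  (1B, 1-aligned)
13..26  version  (13B, 1-aligned)
26..28  -- padding (2B)
28..32  payload_len  (4B, 4-aligned)
32..40  window  (8B, 8-aligned)
40..44  length  (4B, 4-aligned)
44..48  -- tail padding (4B)
sizeof = 48, alignof = 8
— Event2 —
0..8  window  (8B, 8-aligned)
8..12  ack  (4B, 4-aligned)
12..16  payload_len  (4B, 4-aligned)
16..20  length  (4B, 4-aligned)
20..22  port  (2B, 2-aligned)
22..24  magic  (2B, 2-aligned)
24..26  dst  (2B, 2-aligned)
26..39  version  (13B, 1-aligned)
39..40  src  (1B, 1-aligned)
sizeof = 40, alignof = 8
48 − 40 = 8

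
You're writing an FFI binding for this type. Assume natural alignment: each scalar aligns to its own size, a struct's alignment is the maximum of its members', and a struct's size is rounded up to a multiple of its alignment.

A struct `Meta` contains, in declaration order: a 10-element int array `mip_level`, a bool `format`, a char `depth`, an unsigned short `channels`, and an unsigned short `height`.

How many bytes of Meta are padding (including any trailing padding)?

2

0..40  mip_level  (40B, 4-aligned)
40..41  format  (1B, 1-aligned)
41..42  depth  (1B, 1-aligned)
42..44  channels  (2B, 2-aligned)
44..46  height  (2B, 2-aligned)
46..48  -- tail padding (2B)
sizeof = 48, alignof = 4
data bytes 46, size 48 → padding 2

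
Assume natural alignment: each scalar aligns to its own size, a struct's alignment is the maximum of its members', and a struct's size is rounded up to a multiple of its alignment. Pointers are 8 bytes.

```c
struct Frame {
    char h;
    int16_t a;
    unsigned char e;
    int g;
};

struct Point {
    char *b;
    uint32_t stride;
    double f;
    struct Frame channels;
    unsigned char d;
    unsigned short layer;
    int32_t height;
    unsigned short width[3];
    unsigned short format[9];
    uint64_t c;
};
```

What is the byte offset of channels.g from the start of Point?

32

Frame: @0: h [1B, align 1] → 1; +1 pad (align 2); @2: a [2B, align 2] → 4; @4: e [1B, align 1] → 5; +3 pad (align 4); @8: g [4B, align 4] → 12; size 12, align 4
@0: b [8B, align 8] → 8
@8: stride [4B, align 4] → 12
+4 pad (align 8)
@16: f [8B, align 8] → 24
@24: channels [12B, align 4] → 36
within Frame: g at 8
24 + 8 = 32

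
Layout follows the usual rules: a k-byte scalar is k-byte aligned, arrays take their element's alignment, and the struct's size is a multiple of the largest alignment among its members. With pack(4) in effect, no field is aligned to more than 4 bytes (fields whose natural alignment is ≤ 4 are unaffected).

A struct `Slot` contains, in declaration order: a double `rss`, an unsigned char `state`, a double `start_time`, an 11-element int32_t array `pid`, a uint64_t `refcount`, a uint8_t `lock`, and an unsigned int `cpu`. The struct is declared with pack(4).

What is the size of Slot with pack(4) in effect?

0..8  rss  (8B, 4-aligned)
8..9  state  (1B, 1-aligned)
9..12  -- padding (3B)
12..20  start_time  (8B, 4-aligned)
20..64  pid  (44B, 4-aligned)
64..72  refcount  (8B, 4-aligned)
72..73  lock  (1B, 1-aligned)
73..76  -- padding (3B)
76..80  cpu  (4B, 4-aligned)
sizeof = 80, alignof = 4

80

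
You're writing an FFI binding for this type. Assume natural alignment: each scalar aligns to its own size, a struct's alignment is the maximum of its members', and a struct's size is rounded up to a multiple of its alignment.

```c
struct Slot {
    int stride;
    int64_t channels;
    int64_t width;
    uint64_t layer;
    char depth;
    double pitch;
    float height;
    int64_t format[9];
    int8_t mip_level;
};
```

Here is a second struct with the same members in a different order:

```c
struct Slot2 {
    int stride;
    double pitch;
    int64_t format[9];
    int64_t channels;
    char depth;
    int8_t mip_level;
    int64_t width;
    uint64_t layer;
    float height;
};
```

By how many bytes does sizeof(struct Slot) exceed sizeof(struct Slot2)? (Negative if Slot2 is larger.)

8

stride at 0 (size 4, align 4) → ends 4
pad 4 to align 8 for channels
channels at 8 (size 8, align 8) → ends 16
width at 16 (size 8, align 8) → ends 24
layer at 24 (size 8, align 8) → ends 32
depth at 32 (size 1, align 1) → ends 33
pad 7 to align 8 for pitch
pitch at 40 (size 8, align 8) → ends 48
height at 48 (size 4, align 4) → ends 52
pad 4 to align 8 for format
format at 56 (size 72, align 8) → ends 128
mip_level at 128 (size 1, align 1) → ends 129
tail pad 7 to reach multiple of 8
total 136 bytes, alignment 8
— Slot2 —
stride at 0 (size 4, align 4) → ends 4
pad 4 to align 8 for pitch
pitch at 8 (size 8, align 8) → ends 16
format at 16 (size 72, align 8) → ends 88
channels at 88 (size 8, align 8) → ends 96
depth at 96 (size 1, align 1) → ends 97
mip_level at 97 (size 1, align 1) → ends 98
pad 6 to align 8 for width
width at 104 (size 8, align 8) → ends 112
layer at 112 (size 8, align 8) → ends 120
height at 120 (size 4, align 4) → ends 124
tail pad 4 to reach multiple of 8
total 128 bytes, alignment 8
136 − 128 = 8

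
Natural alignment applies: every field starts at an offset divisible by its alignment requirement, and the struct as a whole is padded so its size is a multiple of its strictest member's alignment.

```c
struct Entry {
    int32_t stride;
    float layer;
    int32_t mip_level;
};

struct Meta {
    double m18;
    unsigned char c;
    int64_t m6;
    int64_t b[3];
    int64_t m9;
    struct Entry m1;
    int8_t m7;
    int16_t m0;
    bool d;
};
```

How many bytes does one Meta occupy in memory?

Entry: 0..4  stride  (4B, 4-aligned); 4..8  layer  (4B, 4-aligned); 8..12  mip_level  (4B, 4-aligned); sizeof = 12, alignof = 4
0..8  m18  (8B, 8-aligned)
8..9  c  (1B, 1-aligned)
9..16  -- padding (7B)
16..24  m6  (8B, 8-aligned)
24..48  b  (24B, 8-aligned)
48..56  m9  (8B, 8-aligned)
56..68  m1  (12B, 4-aligned)
68..69  m7  (1B, 1-aligned)
69..70  -- padding (1B)
70..72  m0  (2B, 2-aligned)
72..73  d  (1B, 1-aligned)
73..80  -- tail padding (7B)
sizeof = 80, alignof = 8

80 bytes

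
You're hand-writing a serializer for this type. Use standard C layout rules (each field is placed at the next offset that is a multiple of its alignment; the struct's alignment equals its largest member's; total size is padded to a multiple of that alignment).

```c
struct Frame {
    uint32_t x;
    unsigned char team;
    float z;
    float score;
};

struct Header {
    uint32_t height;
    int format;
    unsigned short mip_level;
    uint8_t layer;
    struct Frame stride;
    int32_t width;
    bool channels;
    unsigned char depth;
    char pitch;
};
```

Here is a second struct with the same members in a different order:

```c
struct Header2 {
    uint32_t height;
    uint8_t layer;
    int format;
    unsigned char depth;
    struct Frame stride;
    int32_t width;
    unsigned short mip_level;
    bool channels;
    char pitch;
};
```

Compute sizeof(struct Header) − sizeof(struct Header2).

Frame: x at 0 (size 4, align 4) → ends 4; team at 4 (size 1, align 1) → ends 5; pad 3 to align 4 for z; z at 8 (size 4, align 4) → ends 12; score at 12 (size 4, align 4) → ends 16; total 16 bytes, alignment 4
height at 0 (size 4, align 4) → ends 4
format at 4 (size 4, align 4) → ends 8
mip_level at 8 (size 2, align 2) → ends 10
layer at 10 (size 1, align 1) → ends 11
pad 1 to align 4 for stride
stride at 12 (size 16, align 4) → ends 28
width at 28 (size 4, align 4) → ends 32
channels at 32 (size 1, align 1) → ends 33
depth at 33 (size 1, align 1) → ends 34
pitch at 34 (size 1, align 1) → ends 35
tail pad 1 to reach multiple of 4
total 36 bytes, alignment 4
— Header2 —
height at 0 (size 4, align 4) → ends 4
layer at 4 (size 1, align 1) → ends 5
pad 3 to align 4 for format
format at 8 (size 4, align 4) → ends 12
depth at 12 (size 1, align 1) → ends 13
pad 3 to align 4 for stride
stride at 16 (size 16, align 4) → ends 32
width at 32 (size 4, align 4) → ends 36
mip_level at 36 (size 2, align 2) → ends 38
channels at 38 (size 1, align 1) → ends 39
pitch at 39 (size 1, align 1) → ends 40
total 40 bytes, alignment 4
36 − 40 = -4

-4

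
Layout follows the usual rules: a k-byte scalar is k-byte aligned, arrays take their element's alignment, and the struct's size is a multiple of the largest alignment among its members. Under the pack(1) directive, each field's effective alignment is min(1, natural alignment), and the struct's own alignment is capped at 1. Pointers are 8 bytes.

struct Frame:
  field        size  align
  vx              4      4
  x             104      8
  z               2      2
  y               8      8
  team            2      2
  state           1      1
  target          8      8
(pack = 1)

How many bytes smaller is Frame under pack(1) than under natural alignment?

natural layout:
  @0: vx [4B, align 4] → 4
  +4 pad (align 8)
  @8: x [104B, align 8] → 112
  @112: z [2B, align 2] → 114
  +6 pad (align 8)
  @120: y [8B, align 8] → 128
  @128: team [2B, align 2] → 130
  @130: state [1B, align 1] → 131
  +5 pad (align 8)
  @136: target [8B, align 8] → 144
  size 144, align 8
packed(1) layout:
  @0: vx [4B, align 1] → 4
  @4: x [104B, align 1] → 108
  @108: z [2B, align 1] → 110
  @110: y [8B, align 1] → 118
  @118: team [2B, align 1] → 120
  @120: state [1B, align 1] → 121
  @121: target [8B, align 1] → 129
  size 129, align 1
144 − 129 = 15

15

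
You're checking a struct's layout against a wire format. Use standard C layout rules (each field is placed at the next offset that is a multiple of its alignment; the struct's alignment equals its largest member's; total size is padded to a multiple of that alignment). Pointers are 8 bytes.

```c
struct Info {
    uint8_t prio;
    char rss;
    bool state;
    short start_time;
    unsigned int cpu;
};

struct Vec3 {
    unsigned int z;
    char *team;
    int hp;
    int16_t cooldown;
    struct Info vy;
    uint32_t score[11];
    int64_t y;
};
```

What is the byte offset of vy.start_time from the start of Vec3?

Info: prio at 0 (size 1, align 1) → ends 1; rss at 1 (size 1, align 1) → ends 2; state at 2 (size 1, align 1) → ends 3; pad 1 to align 2 for start_time; start_time at 4 (size 2, align 2) → ends 6; pad 2 to align 4 for cpu; cpu at 8 (size 4, align 4) → ends 12; total 12 bytes, alignment 4
z at 0 (size 4, align 4) → ends 4
pad 4 to align 8 for team
team at 8 (size 8, align 8) → ends 16
hp at 16 (size 4, align 4) → ends 20
cooldown at 20 (size 2, align 2) → ends 22
pad 2 to align 4 for vy
vy at 24 (size 12, align 4) → ends 36
within Info: start_time at 4
24 + 4 = 28

28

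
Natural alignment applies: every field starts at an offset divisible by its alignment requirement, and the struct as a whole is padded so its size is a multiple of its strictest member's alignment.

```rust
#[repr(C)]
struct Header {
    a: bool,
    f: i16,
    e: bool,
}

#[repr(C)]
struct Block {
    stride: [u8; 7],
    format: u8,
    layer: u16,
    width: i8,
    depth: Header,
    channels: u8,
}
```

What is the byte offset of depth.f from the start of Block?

Header: @0: a [1B, align 1] → 1; +1 pad (align 2); @2: f [2B, align 2] → 4; @4: e [1B, align 1] → 5; +1 tail pad (align 2); size 6, align 2
@0: stride [7B, align 1] → 7
@7: format [1B, align 1] → 8
@8: layer [2B, align 2] → 10
@10: width [1B, align 1] → 11
+1 pad (align 2)
@12: depth [6B, align 2] → 18
within Header: f at 2
12 + 2 = 14

14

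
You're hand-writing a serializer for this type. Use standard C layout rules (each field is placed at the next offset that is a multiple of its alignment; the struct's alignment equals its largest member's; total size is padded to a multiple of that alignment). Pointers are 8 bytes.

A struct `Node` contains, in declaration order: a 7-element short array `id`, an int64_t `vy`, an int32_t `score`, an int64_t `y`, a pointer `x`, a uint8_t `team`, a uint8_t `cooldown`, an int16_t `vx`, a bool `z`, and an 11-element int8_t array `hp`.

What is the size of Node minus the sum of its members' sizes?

0..14  id  (14B, 2-aligned)
14..16  -- padding (2B)
16..24  vy  (8B, 8-aligned)
24..28  score  (4B, 4-aligned)
28..32  -- padding (4B)
32..40  y  (8B, 8-aligned)
40..48  x  (8B, 8-aligned)
48..49  team  (1B, 1-aligned)
49..50  cooldown  (1B, 1-aligned)
50..52  vx  (2B, 2-aligned)
52..53  z  (1B, 1-aligned)
53..64  hp  (11B, 1-aligned)
sizeof = 64, alignof = 8
data bytes 58, size 64 → padding 6

6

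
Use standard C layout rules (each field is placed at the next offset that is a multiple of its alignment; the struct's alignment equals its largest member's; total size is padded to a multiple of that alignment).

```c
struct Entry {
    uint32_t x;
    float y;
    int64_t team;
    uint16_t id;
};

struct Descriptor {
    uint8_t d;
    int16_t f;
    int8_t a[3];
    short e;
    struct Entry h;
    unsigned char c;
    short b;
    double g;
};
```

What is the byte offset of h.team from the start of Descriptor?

Entry: 0..4  x  (4B, 4-aligned); 4..8  y  (4B, 4-aligned); 8..16  team  (8B, 8-aligned); 16..18  id  (2B, 2-aligned); 18..24  -- tail padding (6B); sizeof = 24, alignof = 8
0..1  d  (1B, 1-aligned)
1..2  -- padding (1B)
2..4  f  (2B, 2-aligned)
4..7  a  (3B, 1-aligned)
7..8  -- padding (1B)
8..10  e  (2B, 2-aligned)
10..16  -- padding (6B)
16..40  h  (24B, 8-aligned)
within Entry: team at 8
16 + 8 = 24

24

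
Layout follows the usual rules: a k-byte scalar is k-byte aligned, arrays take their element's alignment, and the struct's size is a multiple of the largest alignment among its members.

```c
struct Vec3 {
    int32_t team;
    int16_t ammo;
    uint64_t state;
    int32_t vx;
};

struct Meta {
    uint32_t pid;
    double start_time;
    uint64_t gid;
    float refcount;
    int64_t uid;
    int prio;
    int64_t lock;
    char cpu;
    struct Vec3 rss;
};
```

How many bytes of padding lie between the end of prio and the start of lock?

4

Vec3: 0..4  team  (4B, 4-aligned); 4..6  ammo  (2B, 2-aligned); 6..8  -- padding (2B); 8..16  state  (8B, 8-aligned); 16..20  vx  (4B, 4-aligned); 20..24  -- tail padding (4B); sizeof = 24, alignof = 8
0..4  pid  (4B, 4-aligned)
4..8  -- padding (4B)
8..16  start_time  (8B, 8-aligned)
16..24  gid  (8B, 8-aligned)
24..28  refcount  (4B, 4-aligned)
28..32  -- padding (4B)
32..40  uid  (8B, 8-aligned)
40..44  prio  (4B, 4-aligned)
44..48  -- padding (4B)
48..56  lock  (8B, 8-aligned)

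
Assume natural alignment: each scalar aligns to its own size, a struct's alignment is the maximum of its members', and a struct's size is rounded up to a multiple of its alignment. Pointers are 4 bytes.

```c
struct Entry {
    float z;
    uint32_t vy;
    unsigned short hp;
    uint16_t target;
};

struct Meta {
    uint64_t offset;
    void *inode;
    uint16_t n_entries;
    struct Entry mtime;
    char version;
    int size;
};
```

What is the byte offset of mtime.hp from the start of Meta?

24

Entry: 0..4  z  (4B, 4-aligned); 4..8  vy  (4B, 4-aligned); 8..10  hp  (2B, 2-aligned); 10..12  target  (2B, 2-aligned); sizeof = 12, alignof = 4
0..8  offset  (8B, 8-aligned)
8..12  inode  (4B, 4-aligned)
12..14  n_entries  (2B, 2-aligned)
14..16  -- padding (2B)
16..28  mtime  (12B, 4-aligned)
within Entry: hp at 8
16 + 8 = 24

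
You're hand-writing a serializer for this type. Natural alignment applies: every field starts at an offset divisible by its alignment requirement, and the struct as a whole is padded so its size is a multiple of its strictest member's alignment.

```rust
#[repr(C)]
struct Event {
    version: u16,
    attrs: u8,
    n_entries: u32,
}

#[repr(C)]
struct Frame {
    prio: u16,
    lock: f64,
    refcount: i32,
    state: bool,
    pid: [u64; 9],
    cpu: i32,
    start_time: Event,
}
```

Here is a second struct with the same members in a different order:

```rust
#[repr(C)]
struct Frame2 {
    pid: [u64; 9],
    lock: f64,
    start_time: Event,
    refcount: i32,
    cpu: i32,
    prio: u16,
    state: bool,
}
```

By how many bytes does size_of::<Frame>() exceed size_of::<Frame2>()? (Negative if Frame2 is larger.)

8

Event: @0: version [2B, align 2] → 2; @2: attrs [1B, align 1] → 3; +1 pad (align 4); @4: n_entries [4B, align 4] → 8; size 8, align 4
@0: prio [2B, align 2] → 2
+6 pad (align 8)
@8: lock [8B, align 8] → 16
@16: refcount [4B, align 4] → 20
@20: state [1B, align 1] → 21
+3 pad (align 8)
@24: pid [72B, align 8] → 96
@96: cpu [4B, align 4] → 100
@100: start_time [8B, align 4] → 108
+4 tail pad (align 8)
size 112, align 8
— Frame2 —
@0: pid [72B, align 8] → 72
@72: lock [8B, align 8] → 80
@80: start_time [8B, align 4] → 88
@88: refcount [4B, align 4] → 92
@92: cpu [4B, align 4] → 96
@96: prio [2B, align 2] → 98
@98: state [1B, align 1] → 99
+5 tail pad (align 8)
size 104, align 8
112 − 104 = 8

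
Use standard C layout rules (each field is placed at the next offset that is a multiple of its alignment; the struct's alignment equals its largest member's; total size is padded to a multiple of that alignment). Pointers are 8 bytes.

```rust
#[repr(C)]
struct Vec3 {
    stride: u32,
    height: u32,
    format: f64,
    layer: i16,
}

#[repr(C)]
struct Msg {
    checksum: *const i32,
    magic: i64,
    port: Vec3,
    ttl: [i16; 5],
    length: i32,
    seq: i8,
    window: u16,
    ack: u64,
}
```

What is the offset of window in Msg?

58

Vec3: @0: stride [4B, align 4] → 4; @4: height [4B, align 4] → 8; @8: format [8B, align 8] → 16; @16: layer [2B, align 2] → 18; +6 tail pad (align 8); size 24, align 8
@0: checksum [8B, align 8] → 8
@8: magic [8B, align 8] → 16
@16: port [24B, align 8] → 40
@40: ttl [10B, align 2] → 50
+2 pad (align 4)
@52: length [4B, align 4] → 56
@56: seq [1B, align 1] → 57
+1 pad (align 2)
@58: window [2B, align 2] → 60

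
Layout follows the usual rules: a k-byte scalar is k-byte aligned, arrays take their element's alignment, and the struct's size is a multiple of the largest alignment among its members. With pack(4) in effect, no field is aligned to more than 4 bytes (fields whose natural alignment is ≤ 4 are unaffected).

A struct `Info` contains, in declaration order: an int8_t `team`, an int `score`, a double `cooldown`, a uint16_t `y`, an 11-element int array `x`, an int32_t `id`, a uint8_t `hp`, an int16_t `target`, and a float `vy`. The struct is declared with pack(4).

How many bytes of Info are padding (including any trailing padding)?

6

@0: team [1B, align 1] → 1
+3 pad (align 4)
@4: score [4B, align 4] → 8
@8: cooldown [8B, align 4] → 16
@16: y [2B, align 2] → 18
+2 pad (align 4)
@20: x [44B, align 4] → 64
@64: id [4B, align 4] → 68
@68: hp [1B, align 1] → 69
+1 pad (align 2)
@70: target [2B, align 2] → 72
@72: vy [4B, align 4] → 76
size 76, align 4
data bytes 70, size 76 → padding 6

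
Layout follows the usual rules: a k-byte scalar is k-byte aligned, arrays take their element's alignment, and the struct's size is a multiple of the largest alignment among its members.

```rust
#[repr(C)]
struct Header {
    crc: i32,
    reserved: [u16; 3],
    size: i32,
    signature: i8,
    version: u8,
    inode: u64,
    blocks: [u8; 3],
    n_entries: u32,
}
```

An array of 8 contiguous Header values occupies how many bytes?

320

crc at 0 (size 4, align 4) → ends 4
reserved at 4 (size 6, align 2) → ends 10
pad 2 to align 4 for size
size at 12 (size 4, align 4) → ends 16
signature at 16 (size 1, align 1) → ends 17
version at 17 (size 1, align 1) → ends 18
pad 6 to align 8 for inode
inode at 24 (size 8, align 8) → ends 32
blocks at 32 (size 3, align 1) → ends 35
pad 1 to align 4 for n_entries
n_entries at 36 (size 4, align 4) → ends 40
total 40 bytes, alignment 8
array of 8: 8 × 40 = 320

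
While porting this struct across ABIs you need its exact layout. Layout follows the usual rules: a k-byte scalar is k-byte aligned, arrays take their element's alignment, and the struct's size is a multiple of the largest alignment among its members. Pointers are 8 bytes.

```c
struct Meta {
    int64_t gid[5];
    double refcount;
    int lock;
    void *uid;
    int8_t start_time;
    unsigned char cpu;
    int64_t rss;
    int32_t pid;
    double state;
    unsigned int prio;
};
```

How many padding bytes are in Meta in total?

0..40  gid  (40B, 8-aligned)
40..48  refcount  (8B, 8-aligned)
48..52  lock  (4B, 4-aligned)
52..56  -- padding (4B)
56..64  uid  (8B, 8-aligned)
64..65  start_time  (1B, 1-aligned)
65..66  cpu  (1B, 1-aligned)
66..72  -- padding (6B)
72..80  rss  (8B, 8-aligned)
80..84  pid  (4B, 4-aligned)
84..88  -- padding (4B)
88..96  state  (8B, 8-aligned)
96..100  prio  (4B, 4-aligned)
100..104  -- tail padding (4B)
sizeof = 104, alignof = 8
data bytes 86, size 104 → padding 18

18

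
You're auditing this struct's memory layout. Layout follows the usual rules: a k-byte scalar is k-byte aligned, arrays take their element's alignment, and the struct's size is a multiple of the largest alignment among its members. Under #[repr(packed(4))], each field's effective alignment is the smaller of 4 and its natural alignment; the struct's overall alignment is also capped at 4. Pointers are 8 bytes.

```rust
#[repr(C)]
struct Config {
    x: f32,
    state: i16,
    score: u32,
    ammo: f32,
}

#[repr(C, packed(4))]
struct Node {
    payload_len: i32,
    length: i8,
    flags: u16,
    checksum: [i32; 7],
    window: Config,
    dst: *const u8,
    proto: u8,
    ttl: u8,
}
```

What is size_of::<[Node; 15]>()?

960

Config: 0..4  x  (4B, 4-aligned); 4..6  state  (2B, 2-aligned); 6..8  -- padding (2B); 8..12  score  (4B, 4-aligned); 12..16  ammo  (4B, 4-aligned); sizeof = 16, alignof = 4
0..4  payload_len  (4B, 4-aligned)
4..5  length  (1B, 1-aligned)
5..6  -- padding (1B)
6..8  flags  (2B, 2-aligned)
8..36  checksum  (28B, 4-aligned)
36..52  window  (16B, 4-aligned)
52..60  dst  (8B, 4-aligned)
60..61  proto  (1B, 1-aligned)
61..62  ttl  (1B, 1-aligned)
62..64  -- tail padding (2B)
sizeof = 64, alignof = 4
array of 15: 15 × 64 = 960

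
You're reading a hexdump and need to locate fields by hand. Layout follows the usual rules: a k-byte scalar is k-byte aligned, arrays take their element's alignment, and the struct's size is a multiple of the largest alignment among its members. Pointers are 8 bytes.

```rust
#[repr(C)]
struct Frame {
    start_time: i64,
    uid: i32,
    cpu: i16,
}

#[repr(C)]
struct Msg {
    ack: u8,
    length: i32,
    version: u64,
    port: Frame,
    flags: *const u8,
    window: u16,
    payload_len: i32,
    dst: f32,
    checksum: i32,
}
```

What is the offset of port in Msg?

Frame: 0..8  start_time  (8B, 8-aligned); 8..12  uid  (4B, 4-aligned); 12..14  cpu  (2B, 2-aligned); 14..16  -- tail padding (2B); sizeof = 16, alignof = 8
0..1  ack  (1B, 1-aligned)
1..4  -- padding (3B)
4..8  length  (4B, 4-aligned)
8..16  version  (8B, 8-aligned)
16..32  port  (16B, 8-aligned)

16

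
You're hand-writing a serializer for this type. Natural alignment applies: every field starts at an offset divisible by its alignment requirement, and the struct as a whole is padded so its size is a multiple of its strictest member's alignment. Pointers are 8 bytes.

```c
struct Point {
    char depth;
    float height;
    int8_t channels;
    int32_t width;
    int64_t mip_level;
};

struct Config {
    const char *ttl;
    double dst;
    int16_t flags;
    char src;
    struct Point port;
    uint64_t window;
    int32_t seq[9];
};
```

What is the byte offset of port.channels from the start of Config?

Point: depth at 0 (size 1, align 1) → ends 1; pad 3 to align 4 for height; height at 4 (size 4, align 4) → ends 8; channels at 8 (size 1, align 1) → ends 9; pad 3 to align 4 for width; width at 12 (size 4, align 4) → ends 16; mip_level at 16 (size 8, align 8) → ends 24; total 24 bytes, alignment 8
ttl at 0 (size 8, align 8) → ends 8
dst at 8 (size 8, align 8) → ends 16
flags at 16 (size 2, align 2) → ends 18
src at 18 (size 1, align 1) → ends 19
pad 5 to align 8 for port
port at 24 (size 24, align 8) → ends 48
within Point: channels at 8
24 + 8 = 32

32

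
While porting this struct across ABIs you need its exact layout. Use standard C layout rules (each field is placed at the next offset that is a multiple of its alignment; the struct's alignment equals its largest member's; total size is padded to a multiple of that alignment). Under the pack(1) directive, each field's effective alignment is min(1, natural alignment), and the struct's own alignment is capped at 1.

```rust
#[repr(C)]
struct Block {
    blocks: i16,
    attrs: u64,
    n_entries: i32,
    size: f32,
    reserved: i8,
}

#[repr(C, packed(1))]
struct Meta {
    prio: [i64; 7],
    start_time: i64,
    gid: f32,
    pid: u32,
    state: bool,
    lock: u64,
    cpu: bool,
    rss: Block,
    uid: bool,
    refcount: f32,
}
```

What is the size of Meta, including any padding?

Block: 0..2  blocks  (2B, 2-aligned); 2..8  -- padding (6B); 8..16  attrs  (8B, 8-aligned); 16..20  n_entries  (4B, 4-aligned); 20..24  size  (4B, 4-aligned); 24..25  reserved  (1B, 1-aligned); 25..32  -- tail padding (7B); sizeof = 32, alignof = 8
0..56  prio  (56B, 1-aligned)
56..64  start_time  (8B, 1-aligned)
64..68  gid  (4B, 1-aligned)
68..72  pid  (4B, 1-aligned)
72..73  state  (1B, 1-aligned)
73..81  lock  (8B, 1-aligned)
81..82  cpu  (1B, 1-aligned)
82..114  rss  (32B, 1-aligned)
114..115  uid  (1B, 1-aligned)
115..119  refcount  (4B, 1-aligned)
sizeof = 119, alignof = 1

119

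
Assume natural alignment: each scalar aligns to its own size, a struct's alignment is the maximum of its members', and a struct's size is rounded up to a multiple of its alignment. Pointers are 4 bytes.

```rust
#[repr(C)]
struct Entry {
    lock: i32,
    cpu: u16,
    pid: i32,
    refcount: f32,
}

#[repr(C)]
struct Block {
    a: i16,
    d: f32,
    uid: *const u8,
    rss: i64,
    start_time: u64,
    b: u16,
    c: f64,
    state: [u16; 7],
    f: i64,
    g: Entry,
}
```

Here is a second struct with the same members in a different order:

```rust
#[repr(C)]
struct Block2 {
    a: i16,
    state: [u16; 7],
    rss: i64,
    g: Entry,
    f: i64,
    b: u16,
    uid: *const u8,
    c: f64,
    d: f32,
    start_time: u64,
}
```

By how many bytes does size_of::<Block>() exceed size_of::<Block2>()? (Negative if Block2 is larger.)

8

Entry: @0: lock [4B, align 4] → 4; @4: cpu [2B, align 2] → 6; +2 pad (align 4); @8: pid [4B, align 4] → 12; @12: refcount [4B, align 4] → 16; size 16, align 4
@0: a [2B, align 2] → 2
+2 pad (align 4)
@4: d [4B, align 4] → 8
@8: uid [4B, align 4] → 12
+4 pad (align 8)
@16: rss [8B, align 8] → 24
@24: start_time [8B, align 8] → 32
@32: b [2B, align 2] → 34
+6 pad (align 8)
@40: c [8B, align 8] → 48
@48: state [14B, align 2] → 62
+2 pad (align 8)
@64: f [8B, align 8] → 72
@72: g [16B, align 4] → 88
size 88, align 8
— Block2 —
@0: a [2B, align 2] → 2
@2: state [14B, align 2] → 16
@16: rss [8B, align 8] → 24
@24: g [16B, align 4] → 40
@40: f [8B, align 8] → 48
@48: b [2B, align 2] → 50
+2 pad (align 4)
@52: uid [4B, align 4] → 56
@56: c [8B, align 8] → 64
@64: d [4B, align 4] → 68
+4 pad (align 8)
@72: start_time [8B, align 8] → 80
size 80, align 8
88 − 80 = 8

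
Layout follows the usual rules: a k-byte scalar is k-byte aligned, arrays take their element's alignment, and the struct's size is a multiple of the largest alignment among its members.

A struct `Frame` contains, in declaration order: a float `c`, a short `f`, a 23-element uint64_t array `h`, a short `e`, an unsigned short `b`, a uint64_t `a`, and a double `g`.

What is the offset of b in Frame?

c at 0 (size 4, align 4) → ends 4
f at 4 (size 2, align 2) → ends 6
pad 2 to align 8 for h
h at 8 (size 184, align 8) → ends 192
e at 192 (size 2, align 2) → ends 194
b at 194 (size 2, align 2) → ends 196

194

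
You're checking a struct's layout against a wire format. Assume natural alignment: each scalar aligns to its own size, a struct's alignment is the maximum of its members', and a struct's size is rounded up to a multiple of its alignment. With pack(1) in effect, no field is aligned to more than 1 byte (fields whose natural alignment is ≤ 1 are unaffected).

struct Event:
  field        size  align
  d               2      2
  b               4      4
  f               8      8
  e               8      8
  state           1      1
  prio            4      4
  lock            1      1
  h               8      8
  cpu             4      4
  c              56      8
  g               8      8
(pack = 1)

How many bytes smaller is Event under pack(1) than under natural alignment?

natural layout:
  @0: d [2B, align 2] → 2
  +2 pad (align 4)
  @4: b [4B, align 4] → 8
  @8: f [8B, align 8] → 16
  @16: e [8B, align 8] → 24
  @24: state [1B, align 1] → 25
  +3 pad (align 4)
  @28: prio [4B, align 4] → 32
  @32: lock [1B, align 1] → 33
  +7 pad (align 8)
  @40: h [8B, align 8] → 48
  @48: cpu [4B, align 4] → 52
  +4 pad (align 8)
  @56: c [56B, align 8] → 112
  @112: g [8B, align 8] → 120
  size 120, align 8
packed(1) layout:
  @0: d [2B, align 1] → 2
  @2: b [4B, align 1] → 6
  @6: f [8B, align 1] → 14
  @14: e [8B, align 1] → 22
  @22: state [1B, align 1] → 23
  @23: prio [4B, align 1] → 27
  @27: lock [1B, align 1] → 28
  @28: h [8B, align 1] → 36
  @36: cpu [4B, align 1] → 40
  @40: c [56B, align 1] → 96
  @96: g [8B, align 1] → 104
  size 104, align 1
120 − 104 = 16

16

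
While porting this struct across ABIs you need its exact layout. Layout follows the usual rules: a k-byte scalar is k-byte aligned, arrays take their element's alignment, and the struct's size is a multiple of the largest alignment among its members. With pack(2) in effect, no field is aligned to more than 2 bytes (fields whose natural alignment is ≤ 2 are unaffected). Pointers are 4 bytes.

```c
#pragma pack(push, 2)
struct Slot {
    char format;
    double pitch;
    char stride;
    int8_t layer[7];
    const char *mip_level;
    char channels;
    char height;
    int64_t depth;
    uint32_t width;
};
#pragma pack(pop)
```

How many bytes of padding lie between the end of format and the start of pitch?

format at 0 (size 1, align 1) → ends 1
pad 1 to align 2 for pitch
pitch at 2 (size 8, align 2) → ends 10

1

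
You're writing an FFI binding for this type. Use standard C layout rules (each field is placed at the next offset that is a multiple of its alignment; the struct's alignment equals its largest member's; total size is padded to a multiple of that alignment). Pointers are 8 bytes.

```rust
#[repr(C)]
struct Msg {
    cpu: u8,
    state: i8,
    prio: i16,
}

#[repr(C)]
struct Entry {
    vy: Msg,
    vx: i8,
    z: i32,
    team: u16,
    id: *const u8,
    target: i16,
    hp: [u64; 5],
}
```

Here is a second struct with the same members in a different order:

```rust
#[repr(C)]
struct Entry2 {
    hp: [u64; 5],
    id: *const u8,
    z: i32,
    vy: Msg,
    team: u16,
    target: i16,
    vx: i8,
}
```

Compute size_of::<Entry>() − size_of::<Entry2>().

8

Msg: 0..1  cpu  (1B, 1-aligned); 1..2  state  (1B, 1-aligned); 2..4  prio  (2B, 2-aligned); sizeof = 4, alignof = 2
0..4  vy  (4B, 2-aligned)
4..5  vx  (1B, 1-aligned)
5..8  -- padding (3B)
8..12  z  (4B, 4-aligned)
12..14  team  (2B, 2-aligned)
14..16  -- padding (2B)
16..24  id  (8B, 8-aligned)
24..26  target  (2B, 2-aligned)
26..32  -- padding (6B)
32..72  hp  (40B, 8-aligned)
sizeof = 72, alignof = 8
— Entry2 —
0..40  hp  (40B, 8-aligned)
40..48  id  (8B, 8-aligned)
48..52  z  (4B, 4-aligned)
52..56  vy  (4B, 2-aligned)
56..58  team  (2B, 2-aligned)
58..60  target  (2B, 2-aligned)
60..61  vx  (1B, 1-aligned)
61..64  -- tail padding (3B)
sizeof = 64, alignof = 8
72 − 64 = 8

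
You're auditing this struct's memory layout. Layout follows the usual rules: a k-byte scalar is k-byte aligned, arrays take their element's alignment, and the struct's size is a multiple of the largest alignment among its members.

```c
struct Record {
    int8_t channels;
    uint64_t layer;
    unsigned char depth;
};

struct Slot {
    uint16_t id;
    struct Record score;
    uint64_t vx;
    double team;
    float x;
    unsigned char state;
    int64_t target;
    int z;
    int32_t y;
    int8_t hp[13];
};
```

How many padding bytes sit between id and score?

Record: @0: channels [1B, align 1] → 1; +7 pad (align 8); @8: layer [8B, align 8] → 16; @16: depth [1B, align 1] → 17; +7 tail pad (align 8); size 24, align 8
@0: id [2B, align 2] → 2
+6 pad (align 8)
@8: score [24B, align 8] → 32

6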